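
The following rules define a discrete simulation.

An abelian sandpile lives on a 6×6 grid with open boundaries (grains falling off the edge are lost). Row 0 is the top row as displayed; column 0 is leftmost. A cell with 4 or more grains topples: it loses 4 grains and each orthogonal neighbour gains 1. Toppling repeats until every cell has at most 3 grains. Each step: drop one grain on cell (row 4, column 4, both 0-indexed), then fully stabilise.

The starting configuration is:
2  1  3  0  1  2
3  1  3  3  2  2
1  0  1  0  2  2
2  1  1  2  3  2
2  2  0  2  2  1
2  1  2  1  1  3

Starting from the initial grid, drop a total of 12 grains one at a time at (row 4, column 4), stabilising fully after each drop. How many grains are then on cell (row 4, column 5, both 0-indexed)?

3

t=0: 2  1  3  0  1  2
3  1  3  3  2  2
1  0  1  0  2  2
2  1  1  2  3  2
2  2  0  2  2  1
2  1  2  1  1  3
t=1: 2  1  3  0  1  2
3  1  3  3  2  2
1  0  1  0  2  2
2  1  1  2  3  2
2  2  0  2  3  1
2  1  2  1  1  3
t=2: 2  1  3  0  1  2
3  1  3  3  2  2
1  0  1  0  3  2
2  1  1  3  0  3
2  2  0  3  1  2
2  1  2  1  2  3
t=3: 2  1  3  0  1  2
3  1  3  3  2  2
1  0  1  0  3  2
2  1  1  3  0  3
2  2  0  3  2  2
2  1  2  1  2  3
t=4: 2  1  3  0  1  2
3  1  3  3  2  2
1  0  1  0  3  2
2  1  1  3  0  3
2  2  0  3  3  2
2  1  2  1  2  3
t=5: 2  1  3  0  1  2
3  1  3  3  2  2
1  0  1  1  3  2
2  1  2  0  2  3
2  2  1  1  1  3
2  1  2  2  3  3
t=6: 2  1  3  0  1  2
3  1  3  3  2  2
1  0  1  1  3  2
2  1  2  0  2  3
2  2  1  1  2  3
2  1  2  2  3  3
t=7: 2  1  3  0  1  2
3  1  3  3  2  2
1  0  1  1  3  2
2  1  2  0  2  3
2  2  1  1  3  3
2  1  2  2  3  3
t=8: 2  1  3  0  1  2
3  1  3  3  3  3
1  0  1  2  1  0
2  1  2  1  1  2
2  2  1  2  3  2
2  1  2  3  1  1
t=9: 2  1  3  0  1  2
3  1  3  3  3  3
1  0  1  2  1  0
2  1  2  1  2  2
2  2  1  3  0  3
2  1  2  3  2  1
t=10: 2  1  3  0  1  2
3  1  3  3  3  3
1  0  1  2  1  0
2  1  2  1  2  2
2  2  1  3  1  3
2  1  2  3  2  1
t=11: 2  1  3  0  1  2
3  1  3  3  3  3
1  0  1  2  1  0
2  1  2  1  2  2
2  2  1  3  2  3
2  1  2  3  2  1
t=12: 2  1  3  0  1  2
3  1  3  3  3  3
1  0  1  2  1  0
2  1  2  1  2  2
2  2  1  3  3  3
2  1  2  3  2  1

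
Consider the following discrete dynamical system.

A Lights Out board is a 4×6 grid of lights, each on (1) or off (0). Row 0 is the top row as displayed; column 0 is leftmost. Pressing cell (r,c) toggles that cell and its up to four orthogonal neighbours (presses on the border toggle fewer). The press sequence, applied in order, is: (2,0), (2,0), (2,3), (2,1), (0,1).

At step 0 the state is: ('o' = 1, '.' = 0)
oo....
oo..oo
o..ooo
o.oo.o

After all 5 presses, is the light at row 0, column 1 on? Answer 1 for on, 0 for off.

t=0: oo....
oo..oo
o..ooo
o.oo.o
t=1: oo....
.o..oo
.o.ooo
..oo.o
t=2: oo....
oo..oo
o..ooo
o.oo.o
t=3: oo....
oo.ooo
o.o..o
o.o..o
t=4: oo....
o..ooo
.o...o
ooo..o
t=5: ..o...
oo.ooo
.o...o
ooo..o

0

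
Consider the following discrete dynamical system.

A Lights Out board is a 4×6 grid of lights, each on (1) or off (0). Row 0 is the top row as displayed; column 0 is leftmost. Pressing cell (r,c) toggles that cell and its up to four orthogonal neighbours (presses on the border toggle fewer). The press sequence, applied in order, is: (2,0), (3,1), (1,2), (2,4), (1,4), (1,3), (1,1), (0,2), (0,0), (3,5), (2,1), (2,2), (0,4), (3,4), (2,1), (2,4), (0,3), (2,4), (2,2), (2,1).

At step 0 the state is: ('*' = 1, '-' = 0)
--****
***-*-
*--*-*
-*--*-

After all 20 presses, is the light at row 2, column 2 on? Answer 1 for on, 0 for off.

0

step 0: --****
***-*-
*--*-*
-*--*-
step 1: --****
-**-*-
-*-*-*
**--*-
step 2: --****
-**-*-
---*-*
--*-*-
step 3: ---***
---**-
--**-*
--*-*-
step 4: ---***
---*--
--*-*-
--*---
step 5: ---*-*
----**
--*---
--*---
step 6: -----*
--**-*
--**--
--*---
step 7: -*---*
**-*-*
-***--
--*---
step 8: --**-*
****-*
-***--
--*---
step 9: ****-*
-***-*
-***--
--*---
step 10: ****-*
-***-*
-***-*
--*-**
step 11: ****-*
--**-*
*--*-*
-**-**
step 12: ****-*
---*-*
***--*
-*--**
step 13: ***-*-
---***
***--*
-*--**
step 14: ***-*-
---***
***-**
-*-*--
step 15: ***-*-
-*-***
----**
---*--
step 16: ***-*-
-*-*-*
---*--
---**-
step 17: **-*--
-*---*
---*--
---**-
step 18: **-*--
-*--**
----**
---*--
step 19: **-*--
-**-**
-*****
--**--
step 20: **-*--
--*-**
*--***
-***--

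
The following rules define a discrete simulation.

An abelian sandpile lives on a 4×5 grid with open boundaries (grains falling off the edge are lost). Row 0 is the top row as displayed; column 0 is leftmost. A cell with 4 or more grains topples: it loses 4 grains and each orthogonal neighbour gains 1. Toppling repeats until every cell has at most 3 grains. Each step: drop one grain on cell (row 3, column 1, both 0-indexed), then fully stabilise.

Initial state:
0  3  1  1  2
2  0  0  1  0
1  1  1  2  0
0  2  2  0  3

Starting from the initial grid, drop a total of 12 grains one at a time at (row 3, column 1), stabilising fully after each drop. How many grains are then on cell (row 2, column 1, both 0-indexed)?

1

k=0  0  3  1  1  2
2  0  0  1  0
1  1  1  2  0
0  2  2  0  3
k=1  0  3  1  1  2
2  0  0  1  0
1  1  1  2  0
0  3  2  0  3
k=2  0  3  1  1  2
2  0  0  1  0
1  2  1  2  0
1  0  3  0  3
k=3  0  3  1  1  2
2  0  0  1  0
1  2  1  2  0
1  1  3  0  3
k=4  0  3  1  1  2
2  0  0  1  0
1  2  1  2  0
1  2  3  0  3
k=5  0  3  1  1  2
2  0  0  1  0
1  2  1  2  0
1  3  3  0  3
k=6  0  3  1  1  2
2  0  0  1  0
1  3  2  2  0
2  1  0  1  3
k=7  0  3  1  1  2
2  0  0  1  0
1  3  2  2  0
2  2  0  1  3
k=8  0  3  1  1  2
2  0  0  1  0
1  3  2  2  0
2  3  0  1  3
k=9  0  3  1  1  2
2  1  0  1  0
2  0  3  2  0
3  1  1  1  3
k=10  0  3  1  1  2
2  1  0  1  0
2  0  3  2  0
3  2  1  1  3
k=11  0  3  1  1  2
2  1  0  1  0
2  0  3  2  0
3  3  1  1  3
k=12  0  3  1  1  2
2  1  0  1  0
3  1  3  2  0
0  1  2  1  3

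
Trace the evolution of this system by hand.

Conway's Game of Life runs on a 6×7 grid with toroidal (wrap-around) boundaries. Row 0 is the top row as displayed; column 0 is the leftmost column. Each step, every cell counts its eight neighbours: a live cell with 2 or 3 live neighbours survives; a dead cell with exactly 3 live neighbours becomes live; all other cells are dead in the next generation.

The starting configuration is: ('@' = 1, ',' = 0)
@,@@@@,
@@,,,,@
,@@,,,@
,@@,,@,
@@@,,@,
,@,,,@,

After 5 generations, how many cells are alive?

gen 0: @,@@@@,
@@,,,,@
,@@,,,@
,@@,,@,
@@@,,@,
,@,,,@,
gen 1: ,,@@@@,
,,,,@,,
,,,,,@@
,,,@,@,
@,,,@@,
,,,,,@,
gen 2: ,,,@,@,
,,,,,,@
,,,,,@@
,,,,,,,
,,,,,@,
,,,,,,,
gen 3: ,,,,,,,
,,,,@,@
,,,,,@@
,,,,,@@
,,,,,,,
,,,,@,,
gen 4: ,,,,,@,
,,,,,,@
@,,,@,,
,,,,,@@
,,,,,@,
,,,,,,,
gen 5: ,,,,,,,
,,,,,@@
@,,,,,,
,,,,@@@
,,,,,@@
,,,,,,,

8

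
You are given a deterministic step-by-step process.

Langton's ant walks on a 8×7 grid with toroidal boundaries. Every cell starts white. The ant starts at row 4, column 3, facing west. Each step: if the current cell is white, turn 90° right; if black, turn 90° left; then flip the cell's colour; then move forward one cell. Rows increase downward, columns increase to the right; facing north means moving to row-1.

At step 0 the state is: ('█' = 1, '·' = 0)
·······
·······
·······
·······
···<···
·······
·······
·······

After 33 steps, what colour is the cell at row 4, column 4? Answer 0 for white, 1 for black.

0

0) ·······
·······
·······
·······
···<···
·······
·······
·······
1) ·······
·······
·······
···^···
···█···
·······
·······
·······
2) ·······
·······
·······
···█>··
···█···
·······
·······
·······
3) ·······
·······
·······
···██··
···█v··
·······
·······
·······
4) ·······
·······
·······
···██··
···<█··
·······
·······
·······
5) ·······
·······
·······
···██··
····█··
···v···
·······
·······
6) ·······
·······
·······
···██··
····█··
··<█···
·······
·······
7) ·······
·······
·······
···██··
··^·█··
··██···
·······
·······
8) ·······
·······
·······
···██··
··█>█··
··██···
·······
·······
9) ·······
·······
·······
···██··
··███··
··█v···
·······
·······
10) ·······
·······
·······
···██··
··███··
··█·>··
·······
·······
11) ·······
·······
·······
···██··
··███··
··█·█··
····v··
·······
12) ·······
·······
·······
···██··
··███··
··█·█··
···<█··
·······
13) ·······
·······
·······
···██··
··███··
··█^█··
···██··
·······
14) ·······
·······
·······
···██··
··███··
··██>··
···██··
·······
15) ·······
·······
·······
···██··
··██^··
··██···
···██··
·······
16) ·······
·······
·······
···██··
··█<···
··██···
···██··
·······
17) ·······
·······
·······
···██··
··█····
··█v···
···██··
·······
18) ·······
·······
·······
···██··
··█····
··█·>··
···██··
·······
19) ·······
·······
·······
···██··
··█····
··█·█··
···█v··
·······
20) ·······
·······
·······
···██··
··█····
··█·█··
···█·>·
·······
21) ·······
·······
·······
···██··
··█····
··█·█··
···█·█·
·····v·
22) ·······
·······
·······
···██··
··█····
··█·█··
···█·█·
····<█·
23) ·······
·······
·······
···██··
··█····
··█·█··
···█^█·
····██·
24) ·······
·······
·······
···██··
··█····
··█·█··
···██>·
····██·
25) ·······
·······
·······
···██··
··█····
··█·█^·
···██··
····██·
26) ·······
·······
·······
···██··
··█····
··█·██>
···██··
····██·
27) ·······
·······
·······
···██··
··█····
··█·███
···██·v
····██·
28) ·······
·······
·······
···██··
··█····
··█·███
···██<█
····██·
29) ·······
·······
·······
···██··
··█····
··█·█^█
···████
····██·
30) ·······
·······
·······
···██··
··█····
··█·<·█
···████
····██·
31) ·······
·······
·······
···██··
··█····
··█···█
···█v██
····██·
32) ·······
·······
·······
···██··
··█····
··█···█
···█·>█
····██·
33) ·······
·······
·······
···██··
··█····
··█··^█
···█··█
····██·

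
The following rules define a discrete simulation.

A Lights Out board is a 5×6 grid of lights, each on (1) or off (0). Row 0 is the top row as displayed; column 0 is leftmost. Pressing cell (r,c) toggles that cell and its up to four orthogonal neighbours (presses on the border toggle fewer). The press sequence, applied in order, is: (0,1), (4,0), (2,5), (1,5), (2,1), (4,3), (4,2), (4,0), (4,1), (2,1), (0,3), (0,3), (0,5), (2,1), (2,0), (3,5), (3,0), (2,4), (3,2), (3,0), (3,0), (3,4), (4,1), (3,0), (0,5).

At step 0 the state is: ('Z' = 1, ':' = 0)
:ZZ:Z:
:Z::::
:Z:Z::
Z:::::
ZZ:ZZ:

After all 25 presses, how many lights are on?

15

step 0: :ZZ:Z:
:Z::::
:Z:Z::
Z:::::
ZZ:ZZ:
step 1: Z:::Z:
::::::
:Z:Z::
Z:::::
ZZ:ZZ:
step 2: Z:::Z:
::::::
:Z:Z::
::::::
:::ZZ:
step 3: Z:::Z:
:::::Z
:Z:ZZZ
:::::Z
:::ZZ:
step 4: Z:::ZZ
::::Z:
:Z:ZZ:
:::::Z
:::ZZ:
step 5: Z:::ZZ
:Z::Z:
Z:ZZZ:
:Z:::Z
:::ZZ:
step 6: Z:::ZZ
:Z::Z:
Z:ZZZ:
:Z:Z:Z
::Z:::
step 7: Z:::ZZ
:Z::Z:
Z:ZZZ:
:ZZZ:Z
:Z:Z::
step 8: Z:::ZZ
:Z::Z:
Z:ZZZ:
ZZZZ:Z
Z::Z::
step 9: Z:::ZZ
:Z::Z:
Z:ZZZ:
Z:ZZ:Z
:ZZZ::
step 10: Z:::ZZ
::::Z:
:Z:ZZ:
ZZZZ:Z
:ZZZ::
step 11: Z:ZZ:Z
:::ZZ:
:Z:ZZ:
ZZZZ:Z
:ZZZ::
step 12: Z:::ZZ
::::Z:
:Z:ZZ:
ZZZZ:Z
:ZZZ::
step 13: Z:::::
::::ZZ
:Z:ZZ:
ZZZZ:Z
:ZZZ::
step 14: Z:::::
:Z::ZZ
Z:ZZZ:
Z:ZZ:Z
:ZZZ::
step 15: Z:::::
ZZ::ZZ
:ZZZZ:
::ZZ:Z
:ZZZ::
step 16: Z:::::
ZZ::ZZ
:ZZZZZ
::ZZZ:
:ZZZ:Z
step 17: Z:::::
ZZ::ZZ
ZZZZZZ
ZZZZZ:
ZZZZ:Z
step 18: Z:::::
ZZ:::Z
ZZZ:::
ZZZZ::
ZZZZ:Z
step 19: Z:::::
ZZ:::Z
ZZ::::
Z:::::
ZZ:Z:Z
step 20: Z:::::
ZZ:::Z
:Z::::
:Z::::
:Z:Z:Z
step 21: Z:::::
ZZ:::Z
ZZ::::
Z:::::
ZZ:Z:Z
step 22: Z:::::
ZZ:::Z
ZZ::Z:
Z::ZZZ
ZZ:ZZZ
step 23: Z:::::
ZZ:::Z
ZZ::Z:
ZZ:ZZZ
::ZZZZ
step 24: Z:::::
ZZ:::Z
:Z::Z:
:::ZZZ
Z:ZZZZ
step 25: Z:::ZZ
ZZ::::
:Z::Z:
:::ZZZ
Z:ZZZZ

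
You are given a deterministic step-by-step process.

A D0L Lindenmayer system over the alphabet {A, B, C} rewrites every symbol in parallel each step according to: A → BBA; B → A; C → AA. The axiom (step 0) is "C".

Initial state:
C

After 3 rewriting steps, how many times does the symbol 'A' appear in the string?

6

0) C
1) AA
2) BBABBA
3) AABBAAABBA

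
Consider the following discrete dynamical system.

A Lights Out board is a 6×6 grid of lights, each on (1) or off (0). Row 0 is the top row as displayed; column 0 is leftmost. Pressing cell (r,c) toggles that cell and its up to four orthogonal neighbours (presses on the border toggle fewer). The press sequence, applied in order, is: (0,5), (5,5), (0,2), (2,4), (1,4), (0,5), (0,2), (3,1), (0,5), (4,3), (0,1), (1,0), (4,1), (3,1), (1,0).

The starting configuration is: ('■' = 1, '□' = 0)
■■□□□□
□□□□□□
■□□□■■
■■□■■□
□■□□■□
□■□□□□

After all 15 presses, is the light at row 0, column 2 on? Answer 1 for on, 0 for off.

0) ■■□□□□
□□□□□□
■□□□■■
■■□■■□
□■□□■□
□■□□□□
1) ■■□□■■
□□□□□■
■□□□■■
■■□■■□
□■□□■□
□■□□□□
2) ■■□□■■
□□□□□■
■□□□■■
■■□■■□
□■□□■■
□■□□■■
3) ■□■■■■
□□■□□■
■□□□■■
■■□■■□
□■□□■■
□■□□■■
4) ■□■■■■
□□■□■■
■□□■□□
■■□■□□
□■□□■■
□■□□■■
5) ■□■■□■
□□■■□□
■□□■■□
■■□■□□
□■□□■■
□■□□■■
6) ■□■■■□
□□■■□■
■□□■■□
■■□■□□
□■□□■■
□■□□■■
7) ■■□□■□
□□□■□■
■□□■■□
■■□■□□
□■□□■■
□■□□■■
8) ■■□□■□
□□□■□■
■■□■■□
□□■■□□
□□□□■■
□■□□■■
9) ■■□□□■
□□□■□□
■■□■■□
□□■■□□
□□□□■■
□■□□■■
10) ■■□□□■
□□□■□□
■■□■■□
□□■□□□
□□■■□■
□■□■■■
11) □□■□□■
□■□■□□
■■□■■□
□□■□□□
□□■■□■
□■□■■■
12) ■□■□□■
■□□■□□
□■□■■□
□□■□□□
□□■■□■
□■□■■■
13) ■□■□□■
■□□■□□
□■□■■□
□■■□□□
■■□■□■
□□□■■■
14) ■□■□□■
■□□■□□
□□□■■□
■□□□□□
■□□■□■
□□□■■■
15) □□■□□■
□■□■□□
■□□■■□
■□□□□□
■□□■□■
□□□■■■

1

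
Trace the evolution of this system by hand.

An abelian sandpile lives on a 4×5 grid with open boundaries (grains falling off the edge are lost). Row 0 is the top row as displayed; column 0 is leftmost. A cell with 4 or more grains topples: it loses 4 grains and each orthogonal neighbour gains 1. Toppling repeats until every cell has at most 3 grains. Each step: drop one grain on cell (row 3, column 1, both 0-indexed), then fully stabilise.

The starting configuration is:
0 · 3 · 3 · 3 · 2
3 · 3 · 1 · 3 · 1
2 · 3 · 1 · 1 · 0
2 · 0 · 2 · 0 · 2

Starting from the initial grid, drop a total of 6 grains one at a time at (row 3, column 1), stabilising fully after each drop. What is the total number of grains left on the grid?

31

step 0: 0 · 3 · 3 · 3 · 2
3 · 3 · 1 · 3 · 1
2 · 3 · 1 · 1 · 0
2 · 0 · 2 · 0 · 2
step 1: 0 · 3 · 3 · 3 · 2
3 · 3 · 1 · 3 · 1
2 · 3 · 1 · 1 · 0
2 · 1 · 2 · 0 · 2
step 2: 0 · 3 · 3 · 3 · 2
3 · 3 · 1 · 3 · 1
2 · 3 · 1 · 1 · 0
2 · 2 · 2 · 0 · 2
step 3: 0 · 3 · 3 · 3 · 2
3 · 3 · 1 · 3 · 1
2 · 3 · 1 · 1 · 0
2 · 3 · 2 · 0 · 2
step 4: 2 · 1 · 2 · 1 · 3
1 · 3 · 0 · 1 · 2
1 · 2 · 3 · 2 · 0
0 · 2 · 3 · 0 · 2
step 5: 2 · 1 · 2 · 1 · 3
1 · 3 · 0 · 1 · 2
1 · 2 · 3 · 2 · 0
0 · 3 · 3 · 0 · 2
step 6: 2 · 2 · 2 · 1 · 3
2 · 0 · 2 · 1 · 2
2 · 1 · 1 · 3 · 0
1 · 2 · 1 · 1 · 2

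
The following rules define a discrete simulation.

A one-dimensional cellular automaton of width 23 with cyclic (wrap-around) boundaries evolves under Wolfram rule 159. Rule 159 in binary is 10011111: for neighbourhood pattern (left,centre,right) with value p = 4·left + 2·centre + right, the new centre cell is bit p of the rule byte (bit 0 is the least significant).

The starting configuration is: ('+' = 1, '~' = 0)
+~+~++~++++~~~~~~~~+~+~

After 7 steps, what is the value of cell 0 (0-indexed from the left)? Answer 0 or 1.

1

[0] +~+~++~++++~~~~~~~~+~+~
[1] +~+~+~~+++~+++++++++~+~
[2] +~+~+++++~~++++++++~~+~
[3] +~+~++++~+++++++++~+++~
[4] +~+~+++~~++++++++~~++~~
[5] +~+~++~+++++++++~+++~++
[6] ~~+~+~~++++++++~~++~~++
[7] +++~++++++++++~+++~+++~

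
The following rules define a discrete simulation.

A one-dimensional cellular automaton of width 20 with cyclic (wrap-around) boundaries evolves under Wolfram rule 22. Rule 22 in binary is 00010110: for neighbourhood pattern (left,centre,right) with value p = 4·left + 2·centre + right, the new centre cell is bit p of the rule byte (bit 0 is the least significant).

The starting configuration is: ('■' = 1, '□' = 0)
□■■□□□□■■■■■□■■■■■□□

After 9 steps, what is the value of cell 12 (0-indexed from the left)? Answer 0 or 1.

gen 0: □■■□□□□■■■■■□■■■■■□□
gen 1: ■□□■□□■□□□□□□□□□□□■□
gen 2: ■■■■■■■■□□□□□□□□□■■□
gen 3: □□□□□□□□■□□□□□□□■□□□
gen 4: □□□□□□□■■■□□□□□■■■□□
gen 5: □□□□□□■□□□■□□□■□□□■□
gen 6: □□□□□■■■□■■■□■■■□■■■
gen 7: ■□□□■□□□□□□□□□□□□□□□
gen 8: ■■□■■■□□□□□□□□□□□□□■
gen 9: □□□□□□■□□□□□□□□□□□■□

0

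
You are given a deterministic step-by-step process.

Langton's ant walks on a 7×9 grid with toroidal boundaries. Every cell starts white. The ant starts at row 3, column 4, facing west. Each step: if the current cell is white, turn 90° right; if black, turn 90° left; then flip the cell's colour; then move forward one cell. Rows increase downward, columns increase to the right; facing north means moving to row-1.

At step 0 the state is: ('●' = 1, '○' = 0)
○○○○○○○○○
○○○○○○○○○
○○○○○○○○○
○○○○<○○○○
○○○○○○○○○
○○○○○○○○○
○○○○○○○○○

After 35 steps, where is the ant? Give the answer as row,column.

[0] ○○○○○○○○○
○○○○○○○○○
○○○○○○○○○
○○○○<○○○○
○○○○○○○○○
○○○○○○○○○
○○○○○○○○○
[1] ○○○○○○○○○
○○○○○○○○○
○○○○^○○○○
○○○○●○○○○
○○○○○○○○○
○○○○○○○○○
○○○○○○○○○
[2] ○○○○○○○○○
○○○○○○○○○
○○○○●>○○○
○○○○●○○○○
○○○○○○○○○
○○○○○○○○○
○○○○○○○○○
[3] ○○○○○○○○○
○○○○○○○○○
○○○○●●○○○
○○○○●v○○○
○○○○○○○○○
○○○○○○○○○
○○○○○○○○○
[4] ○○○○○○○○○
○○○○○○○○○
○○○○●●○○○
○○○○<●○○○
○○○○○○○○○
○○○○○○○○○
○○○○○○○○○
[5] ○○○○○○○○○
○○○○○○○○○
○○○○●●○○○
○○○○○●○○○
○○○○v○○○○
○○○○○○○○○
○○○○○○○○○
[6] ○○○○○○○○○
○○○○○○○○○
○○○○●●○○○
○○○○○●○○○
○○○<●○○○○
○○○○○○○○○
○○○○○○○○○
[7] ○○○○○○○○○
○○○○○○○○○
○○○○●●○○○
○○○^○●○○○
○○○●●○○○○
○○○○○○○○○
○○○○○○○○○
[8] ○○○○○○○○○
○○○○○○○○○
○○○○●●○○○
○○○●>●○○○
○○○●●○○○○
○○○○○○○○○
○○○○○○○○○
[9] ○○○○○○○○○
○○○○○○○○○
○○○○●●○○○
○○○●●●○○○
○○○●v○○○○
○○○○○○○○○
○○○○○○○○○
[10] ○○○○○○○○○
○○○○○○○○○
○○○○●●○○○
○○○●●●○○○
○○○●○>○○○
○○○○○○○○○
○○○○○○○○○
[11] ○○○○○○○○○
○○○○○○○○○
○○○○●●○○○
○○○●●●○○○
○○○●○●○○○
○○○○○v○○○
○○○○○○○○○
[12] ○○○○○○○○○
○○○○○○○○○
○○○○●●○○○
○○○●●●○○○
○○○●○●○○○
○○○○<●○○○
○○○○○○○○○
[13] ○○○○○○○○○
○○○○○○○○○
○○○○●●○○○
○○○●●●○○○
○○○●^●○○○
○○○○●●○○○
○○○○○○○○○
[14] ○○○○○○○○○
○○○○○○○○○
○○○○●●○○○
○○○●●●○○○
○○○●●>○○○
○○○○●●○○○
○○○○○○○○○
[15] ○○○○○○○○○
○○○○○○○○○
○○○○●●○○○
○○○●●^○○○
○○○●●○○○○
○○○○●●○○○
○○○○○○○○○
[16] ○○○○○○○○○
○○○○○○○○○
○○○○●●○○○
○○○●<○○○○
○○○●●○○○○
○○○○●●○○○
○○○○○○○○○
[17] ○○○○○○○○○
○○○○○○○○○
○○○○●●○○○
○○○●○○○○○
○○○●v○○○○
○○○○●●○○○
○○○○○○○○○
[18] ○○○○○○○○○
○○○○○○○○○
○○○○●●○○○
○○○●○○○○○
○○○●○>○○○
○○○○●●○○○
○○○○○○○○○
[19] ○○○○○○○○○
○○○○○○○○○
○○○○●●○○○
○○○●○○○○○
○○○●○●○○○
○○○○●v○○○
○○○○○○○○○
[20] ○○○○○○○○○
○○○○○○○○○
○○○○●●○○○
○○○●○○○○○
○○○●○●○○○
○○○○●○>○○
○○○○○○○○○
[21] ○○○○○○○○○
○○○○○○○○○
○○○○●●○○○
○○○●○○○○○
○○○●○●○○○
○○○○●○●○○
○○○○○○v○○
[22] ○○○○○○○○○
○○○○○○○○○
○○○○●●○○○
○○○●○○○○○
○○○●○●○○○
○○○○●○●○○
○○○○○<●○○
[23] ○○○○○○○○○
○○○○○○○○○
○○○○●●○○○
○○○●○○○○○
○○○●○●○○○
○○○○●^●○○
○○○○○●●○○
[24] ○○○○○○○○○
○○○○○○○○○
○○○○●●○○○
○○○●○○○○○
○○○●○●○○○
○○○○●●>○○
○○○○○●●○○
[25] ○○○○○○○○○
○○○○○○○○○
○○○○●●○○○
○○○●○○○○○
○○○●○●^○○
○○○○●●○○○
○○○○○●●○○
[26] ○○○○○○○○○
○○○○○○○○○
○○○○●●○○○
○○○●○○○○○
○○○●○●●>○
○○○○●●○○○
○○○○○●●○○
[27] ○○○○○○○○○
○○○○○○○○○
○○○○●●○○○
○○○●○○○○○
○○○●○●●●○
○○○○●●○v○
○○○○○●●○○
[28] ○○○○○○○○○
○○○○○○○○○
○○○○●●○○○
○○○●○○○○○
○○○●○●●●○
○○○○●●<●○
○○○○○●●○○
[29] ○○○○○○○○○
○○○○○○○○○
○○○○●●○○○
○○○●○○○○○
○○○●○●^●○
○○○○●●●●○
○○○○○●●○○
[30] ○○○○○○○○○
○○○○○○○○○
○○○○●●○○○
○○○●○○○○○
○○○●○<○●○
○○○○●●●●○
○○○○○●●○○
[31] ○○○○○○○○○
○○○○○○○○○
○○○○●●○○○
○○○●○○○○○
○○○●○○○●○
○○○○●v●●○
○○○○○●●○○
[32] ○○○○○○○○○
○○○○○○○○○
○○○○●●○○○
○○○●○○○○○
○○○●○○○●○
○○○○●○>●○
○○○○○●●○○
[33] ○○○○○○○○○
○○○○○○○○○
○○○○●●○○○
○○○●○○○○○
○○○●○○^●○
○○○○●○○●○
○○○○○●●○○
[34] ○○○○○○○○○
○○○○○○○○○
○○○○●●○○○
○○○●○○○○○
○○○●○○●>○
○○○○●○○●○
○○○○○●●○○
[35] ○○○○○○○○○
○○○○○○○○○
○○○○●●○○○
○○○●○○○^○
○○○●○○●○○
○○○○●○○●○
○○○○○●●○○

3,7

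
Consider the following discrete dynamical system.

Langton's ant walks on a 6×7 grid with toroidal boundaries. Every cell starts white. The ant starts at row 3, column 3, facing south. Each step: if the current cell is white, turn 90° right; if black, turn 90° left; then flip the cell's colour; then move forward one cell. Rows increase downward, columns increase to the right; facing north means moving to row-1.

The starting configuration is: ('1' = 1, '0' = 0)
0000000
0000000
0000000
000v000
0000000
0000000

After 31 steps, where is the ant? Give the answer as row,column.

gen 0: 0000000
0000000
0000000
000v000
0000000
0000000
gen 1: 0000000
0000000
0000000
00<1000
0000000
0000000
gen 2: 0000000
0000000
00^0000
0011000
0000000
0000000
gen 3: 0000000
0000000
001>000
0011000
0000000
0000000
gen 4: 0000000
0000000
0011000
001v000
0000000
0000000
gen 5: 0000000
0000000
0011000
0010>00
0000000
0000000
gen 6: 0000000
0000000
0011000
0010100
0000v00
0000000
gen 7: 0000000
0000000
0011000
0010100
000<100
0000000
gen 8: 0000000
0000000
0011000
001^100
0001100
0000000
gen 9: 0000000
0000000
0011000
0011>00
0001100
0000000
gen 10: 0000000
0000000
0011^00
0011000
0001100
0000000
gen 11: 0000000
0000000
00111>0
0011000
0001100
0000000
gen 12: 0000000
0000000
0011110
00110v0
0001100
0000000
gen 13: 0000000
0000000
0011110
0011<10
0001100
0000000
gen 14: 0000000
0000000
0011^10
0011110
0001100
0000000
gen 15: 0000000
0000000
001<010
0011110
0001100
0000000
gen 16: 0000000
0000000
0010010
001v110
0001100
0000000
gen 17: 0000000
0000000
0010010
0010>10
0001100
0000000
gen 18: 0000000
0000000
0010^10
0010010
0001100
0000000
gen 19: 0000000
0000000
00101>0
0010010
0001100
0000000
gen 20: 0000000
00000^0
0010100
0010010
0001100
0000000
gen 21: 0000000
000001>
0010100
0010010
0001100
0000000
gen 22: 0000000
0000011
001010v
0010010
0001100
0000000
gen 23: 0000000
0000011
00101<1
0010010
0001100
0000000
gen 24: 0000000
00000^1
0010111
0010010
0001100
0000000
gen 25: 0000000
0000<01
0010111
0010010
0001100
0000000
gen 26: 0000^00
0000101
0010111
0010010
0001100
0000000
gen 27: 00001>0
0000101
0010111
0010010
0001100
0000000
gen 28: 0000110
00001v1
0010111
0010010
0001100
0000000
gen 29: 0000110
0000<11
0010111
0010010
0001100
0000000
gen 30: 0000110
0000011
0010v11
0010010
0001100
0000000
gen 31: 0000110
0000011
00100>1
0010010
0001100
0000000

2,5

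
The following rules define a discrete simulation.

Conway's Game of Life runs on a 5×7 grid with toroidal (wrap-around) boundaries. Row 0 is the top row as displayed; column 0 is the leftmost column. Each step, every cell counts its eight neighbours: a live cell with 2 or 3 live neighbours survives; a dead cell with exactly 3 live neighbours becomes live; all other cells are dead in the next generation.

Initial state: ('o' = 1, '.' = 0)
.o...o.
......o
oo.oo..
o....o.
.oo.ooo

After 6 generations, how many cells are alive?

k=0  .o...o.
......o
oo.oo..
o....o.
.oo.ooo
k=1  .oo.o..
.oo.ooo
oo..oo.
.......
.oo.o..
k=2  ....o..
......o
ooooo..
o.oooo.
.oo....
k=3  .......
ooo.oo.
o......
o....oo
.oo..o.
k=4  o..oooo
oo....o
....o..
o....o.
oo...o.
k=5  ..o.o..
.o.o...
.o...o.
oo..oo.
.o.....
k=6  .ooo...
.o.oo..
.o...oo
ooo.ooo
oooooo.

21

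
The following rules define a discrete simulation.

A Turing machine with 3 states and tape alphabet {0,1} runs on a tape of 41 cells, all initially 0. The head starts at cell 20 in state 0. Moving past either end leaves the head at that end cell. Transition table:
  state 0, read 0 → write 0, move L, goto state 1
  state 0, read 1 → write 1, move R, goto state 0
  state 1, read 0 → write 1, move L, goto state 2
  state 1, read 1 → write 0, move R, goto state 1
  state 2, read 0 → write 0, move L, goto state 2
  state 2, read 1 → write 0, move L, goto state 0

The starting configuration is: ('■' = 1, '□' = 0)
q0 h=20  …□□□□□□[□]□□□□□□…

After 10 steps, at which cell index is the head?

0) q0 h=20  …□□□□□□[□]□□□□□□…
1) q1 h=19  …□□□□□□[□]□□□□□□…
2) q2 h=18  …□□□□□□[□]■□□□□□…
3) q2 h=17  …□□□□□□[□]□■□□□□…
4) q2 h=16  …□□□□□□[□]□□■□□□…
5) q2 h=15  …□□□□□□[□]□□□■□□…
6) q2 h=14  …□□□□□□[□]□□□□■□…
7) q2 h=13  …□□□□□□[□]□□□□□■…
8) q2 h=12  …□□□□□□[□]□□□□□□…
9) q2 h=11  …□□□□□□[□]□□□□□□…
10) q2 h=10  …□□□□□□[□]□□□□□□…

10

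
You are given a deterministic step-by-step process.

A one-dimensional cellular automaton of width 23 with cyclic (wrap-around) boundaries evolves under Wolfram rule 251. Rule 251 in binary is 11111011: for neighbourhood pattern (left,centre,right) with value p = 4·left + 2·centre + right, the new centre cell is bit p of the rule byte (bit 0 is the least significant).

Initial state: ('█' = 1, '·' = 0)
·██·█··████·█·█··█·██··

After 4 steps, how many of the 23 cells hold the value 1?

23

[0] ·██·█··████·█·█··█·██··
[1] ████·███████·█·██·█████
[2] █████████████·█████████
[3] ███████████████████████
[4] ███████████████████████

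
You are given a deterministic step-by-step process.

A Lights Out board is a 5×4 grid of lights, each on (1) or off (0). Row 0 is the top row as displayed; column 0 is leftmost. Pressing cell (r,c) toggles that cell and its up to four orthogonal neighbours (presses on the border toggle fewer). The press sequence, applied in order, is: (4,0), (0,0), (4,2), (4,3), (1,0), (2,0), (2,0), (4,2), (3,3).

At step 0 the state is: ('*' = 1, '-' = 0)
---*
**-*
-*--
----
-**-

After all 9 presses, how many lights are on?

10

t=0: ---*
**-*
-*--
----
-**-
t=1: ---*
**-*
-*--
*---
*-*-
t=2: **-*
-*-*
-*--
*---
*-*-
t=3: **-*
-*-*
-*--
*-*-
**-*
t=4: **-*
-*-*
-*--
*-**
***-
t=5: -*-*
*--*
**--
*-**
***-
t=6: -*-*
---*
----
--**
***-
t=7: -*-*
*--*
**--
*-**
***-
t=8: -*-*
*--*
**--
*--*
*--*
t=9: -*-*
*--*
**-*
*-*-
*---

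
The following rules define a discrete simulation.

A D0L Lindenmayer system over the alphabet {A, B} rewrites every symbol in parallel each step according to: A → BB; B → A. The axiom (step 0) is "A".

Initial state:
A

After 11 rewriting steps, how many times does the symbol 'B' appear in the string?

t=0: A
t=1: BB
t=2: AA
t=3: BBBB
t=4: AAAA
t=5: BBBBBBBB
t=6: AAAAAAAA
t=7: BBBBBBBBBBBBBBBB
t=8: AAAAAAAAAAAAAAAA
t=9: BBBBBBBBBBBBBBBBBBBBBBBBBBBBBBBB
t=10: AAAAAAAAAAAAAAAAAAAAAAAAAAAAAAAA
t=11: BBBBBBBBBBBBBBBBBBBBBBBBBBBBBBBBBBBBBBBBBBBBBBBBBBBBBBBBBBBBBBBB

64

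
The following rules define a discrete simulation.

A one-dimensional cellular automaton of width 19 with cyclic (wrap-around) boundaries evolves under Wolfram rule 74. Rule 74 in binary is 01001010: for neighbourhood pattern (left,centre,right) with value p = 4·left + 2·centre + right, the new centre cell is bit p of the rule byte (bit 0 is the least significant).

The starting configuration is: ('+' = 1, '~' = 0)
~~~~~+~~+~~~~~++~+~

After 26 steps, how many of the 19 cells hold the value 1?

5

k=0  ~~~~~+~~+~~~~~++~+~
k=1  ~~~~+~~+~~~~~+++~~~
k=2  ~~~+~~+~~~~~++~+~~~
k=3  ~~+~~+~~~~~+++~~~~~
k=4  ~+~~+~~~~~++~+~~~~~
k=5  +~~+~~~~~+++~~~~~~~
k=6  ~~+~~~~~++~+~~~~~~+
k=7  ~+~~~~~+++~~~~~~~+~
k=8  +~~~~~++~+~~~~~~+~~
k=9  ~~~~~+++~~~~~~~+~~+
k=10  ~~~~++~+~~~~~~+~~+~
k=11  ~~~+++~~~~~~~+~~+~~
k=12  ~~++~+~~~~~~+~~+~~~
k=13  ~+++~~~~~~~+~~+~~~~
k=14  ++~+~~~~~~+~~+~~~~~
k=15  ++~~~~~~~+~~+~~~~~+
k=16  ~+~~~~~~+~~+~~~~~++
k=17  ~~~~~~~+~~+~~~~~+++
k=18  ~~~~~~+~~+~~~~~++~+
k=19  ~~~~~+~~+~~~~~+++~~
k=20  ~~~~+~~+~~~~~++~+~~
k=21  ~~~+~~+~~~~~+++~~~~
k=22  ~~+~~+~~~~~++~+~~~~
k=23  ~+~~+~~~~~+++~~~~~~
k=24  +~~+~~~~~++~+~~~~~~
k=25  ~~+~~~~~+++~~~~~~~+
k=26  ~+~~~~~++~+~~~~~~+~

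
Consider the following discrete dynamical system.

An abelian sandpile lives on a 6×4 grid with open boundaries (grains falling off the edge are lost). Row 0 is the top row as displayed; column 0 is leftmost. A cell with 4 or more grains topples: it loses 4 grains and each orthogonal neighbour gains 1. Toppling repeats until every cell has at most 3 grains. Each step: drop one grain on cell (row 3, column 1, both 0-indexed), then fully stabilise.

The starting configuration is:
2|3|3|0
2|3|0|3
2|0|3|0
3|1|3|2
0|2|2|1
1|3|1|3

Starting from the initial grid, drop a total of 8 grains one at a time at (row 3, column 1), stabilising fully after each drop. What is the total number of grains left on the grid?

t=0: 2|3|3|0
2|3|0|3
2|0|3|0
3|1|3|2
0|2|2|1
1|3|1|3
t=1: 2|3|3|0
2|3|0|3
2|0|3|0
3|2|3|2
0|2|2|1
1|3|1|3
t=2: 2|3|3|0
2|3|0|3
2|0|3|0
3|3|3|2
0|2|2|1
1|3|1|3
t=3: 2|3|3|0
2|3|1|3
3|2|0|1
0|2|1|3
1|3|3|1
1|3|1|3
t=4: 2|3|3|0
2|3|1|3
3|2|0|1
0|3|1|3
1|3|3|1
1|3|1|3
t=5: 2|3|3|0
2|3|1|3
3|3|0|1
1|1|3|3
2|2|0|2
2|0|3|3
t=6: 2|3|3|0
2|3|1|3
3|3|0|1
1|2|3|3
2|2|0|2
2|0|3|3
t=7: 2|3|3|0
2|3|1|3
3|3|0|1
1|3|3|3
2|2|0|2
2|0|3|3
t=8: 0|2|0|1
1|2|3|3
1|2|2|2
3|2|1|0
2|3|1|3
2|0|3|3

42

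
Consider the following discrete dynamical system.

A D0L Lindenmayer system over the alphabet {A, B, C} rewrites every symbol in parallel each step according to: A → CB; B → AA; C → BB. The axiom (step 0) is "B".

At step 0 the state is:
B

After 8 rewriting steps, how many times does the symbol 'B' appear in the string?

step 0: B
step 1: AA
step 2: CBCB
step 3: BBAABBAA
step 4: AAAACBCBAAAACBCB
step 5: CBCBCBCBBBAABBAACBCBCBCBBBAABBAA
step 6: BBAABBAABBAABBAAAAAACBCBAAAACBCBBBAABBAABBAABBAAAAAACBCBAAAACBCB
step 7: AAAACBCBAAAACBCBAAAACBCBAAAACBCBCBCBCBCBBBAABBAACBCBCBCBBB…CBAAAACBCBAAAACBCBAAAACBCBCBCBCBCBBBAABBAACBCBCBCBBBAABBAA  (len 128)
step 8: CBCBCBCBBBAABBAACBCBCBCBBBAABBAACBCBCBCBBBAABBAACBCBCBCBBB…AABBAABBAAAAAACBCBAAAACBCBBBAABBAABBAABBAAAAAACBCBAAAACBCB  (len 256)

112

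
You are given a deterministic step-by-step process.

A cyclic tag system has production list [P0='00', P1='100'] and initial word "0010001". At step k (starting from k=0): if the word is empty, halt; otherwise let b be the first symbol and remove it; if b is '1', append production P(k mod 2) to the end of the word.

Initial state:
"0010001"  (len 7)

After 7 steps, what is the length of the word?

4

[0] "0010001"  (len 7)
[1] "010001"  (len 6)
[2] "10001"  (len 5)
[3] "000100"  (len 6)
[4] "00100"  (len 5)
[5] "0100"  (len 4)
[6] "100"  (len 3)
[7] "0000"  (len 4)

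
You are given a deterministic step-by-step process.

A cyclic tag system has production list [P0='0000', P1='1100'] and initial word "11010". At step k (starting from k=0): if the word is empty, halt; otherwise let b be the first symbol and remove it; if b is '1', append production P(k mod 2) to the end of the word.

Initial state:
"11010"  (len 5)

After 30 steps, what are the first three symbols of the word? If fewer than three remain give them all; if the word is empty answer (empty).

000

[0] "11010"  (len 5)
[1] "10100000"  (len 8)
[2] "01000001100"  (len 11)
[3] "1000001100"  (len 10)
[4] "0000011001100"  (len 13)
[5] "000011001100"  (len 12)
[6] "00011001100"  (len 11)
[7] "0011001100"  (len 10)
[8] "011001100"  (len 9)
[9] "11001100"  (len 8)
[10] "10011001100"  (len 11)
[11] "00110011000000"  (len 14)
[12] "0110011000000"  (len 13)
[13] "110011000000"  (len 12)
[14] "100110000001100"  (len 15)
[15] "001100000011000000"  (len 18)
[16] "01100000011000000"  (len 17)
[17] "1100000011000000"  (len 16)
[18] "1000000110000001100"  (len 19)
[19] "0000001100000011000000"  (len 22)
[20] "000001100000011000000"  (len 21)
[21] "00001100000011000000"  (len 20)
[22] "0001100000011000000"  (len 19)
[23] "001100000011000000"  (len 18)
[24] "01100000011000000"  (len 17)
[25] "1100000011000000"  (len 16)
[26] "1000000110000001100"  (len 19)
[27] "0000001100000011000000"  (len 22)
[28] "000001100000011000000"  (len 21)
[29] "00001100000011000000"  (len 20)
[30] "0001100000011000000"  (len 19)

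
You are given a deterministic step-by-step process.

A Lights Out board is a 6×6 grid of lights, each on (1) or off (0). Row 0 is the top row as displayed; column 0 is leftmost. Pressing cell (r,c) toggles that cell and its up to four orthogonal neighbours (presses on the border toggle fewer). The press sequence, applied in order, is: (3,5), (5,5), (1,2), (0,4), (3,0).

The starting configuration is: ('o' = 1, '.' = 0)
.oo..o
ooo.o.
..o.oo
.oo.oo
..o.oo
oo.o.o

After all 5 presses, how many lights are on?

17

step 0: .oo..o
ooo.o.
..o.oo
.oo.oo
..o.oo
oo.o.o
step 1: .oo..o
ooo.o.
..o.o.
.oo...
..o.o.
oo.o.o
step 2: .oo..o
ooo.o.
..o.o.
.oo...
..o.oo
oo.oo.
step 3: .o...o
o..oo.
....o.
.oo...
..o.oo
oo.oo.
step 4: .o.oo.
o..o..
....o.
.oo...
..o.oo
oo.oo.
step 5: .o.oo.
o..o..
o...o.
o.o...
o.o.oo
oo.oo.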